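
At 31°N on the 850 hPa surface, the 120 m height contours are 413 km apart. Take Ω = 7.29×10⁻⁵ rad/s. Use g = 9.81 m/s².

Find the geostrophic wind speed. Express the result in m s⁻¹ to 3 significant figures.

Coriolis parameter at 31°N:
f = 2Ω sin φ = 2 × 7.29×10⁻⁵ × sin 31° = 7.51×10⁻⁵ s⁻¹
Height gradient: |∂Z/∂n| = 120 m / 413000 m = 2.91×10⁻⁴
On a pressure surface, geostrophic balance gives V_g = (g/f)|∂Z/∂n|:
V_g = 9.81 × 2.91×10⁻⁴ / 7.51×10⁻⁵ = 38.0 m/s

38.0 m s⁻¹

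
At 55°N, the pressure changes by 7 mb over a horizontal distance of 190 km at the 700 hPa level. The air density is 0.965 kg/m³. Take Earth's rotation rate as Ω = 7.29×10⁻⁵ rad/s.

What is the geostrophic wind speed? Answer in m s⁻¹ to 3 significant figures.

32.0 m s⁻¹

Coriolis parameter at 55°N:
f = 2Ω sin φ = 2 × 7.29×10⁻⁵ × sin 55° = 1.19×10⁻⁴ s⁻¹
Pressure gradient: |∂P/∂n| = 700 Pa / 190000 m = 3.68×10⁻³ Pa/m
Geostrophic balance (pressure-gradient force = Coriolis force):
V_g = (1/(fρ)) |∂P/∂n| = 3.68×10⁻³ / (1.19×10⁻⁴ × 0.965) = 32.0 m/s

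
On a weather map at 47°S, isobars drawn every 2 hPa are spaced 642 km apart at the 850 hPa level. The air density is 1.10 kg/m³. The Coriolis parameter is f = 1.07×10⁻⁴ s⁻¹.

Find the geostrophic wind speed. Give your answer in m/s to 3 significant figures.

2.65 m/s

Pressure gradient: |∂P/∂n| = 200 Pa / 642000 m = 3.12×10⁻⁴ Pa/m
Geostrophic balance (pressure-gradient force = Coriolis force):
V_g = (1/(fρ)) |∂P/∂n| = 3.12×10⁻⁴ / (1.07×10⁻⁴ × 1.10) = 2.65 m/s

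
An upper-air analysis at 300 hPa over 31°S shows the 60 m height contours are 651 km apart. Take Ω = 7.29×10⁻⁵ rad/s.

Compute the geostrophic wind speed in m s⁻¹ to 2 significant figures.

12 m s⁻¹

Coriolis parameter at 31°S:
f = 2Ω sin φ = 2 × 7.29×10⁻⁵ × sin 31° = 7.51×10⁻⁵ s⁻¹
Height gradient: |∂Z/∂n| = 60 m / 651000 m = 9.22×10⁻⁵
On a pressure surface, geostrophic balance gives V_g = (g/f)|∂Z/∂n|:
V_g = 9.81 × 9.22×10⁻⁵ / 7.51×10⁻⁵ = 12.0 m/s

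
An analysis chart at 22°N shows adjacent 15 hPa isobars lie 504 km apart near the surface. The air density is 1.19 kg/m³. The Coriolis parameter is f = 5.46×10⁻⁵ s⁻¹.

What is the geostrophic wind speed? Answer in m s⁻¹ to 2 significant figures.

46 m s⁻¹

Pressure gradient: |∂P/∂n| = 1500 Pa / 504000 m = 2.98×10⁻³ Pa/m
Geostrophic balance (pressure-gradient force = Coriolis force):
V_g = (1/(fρ)) |∂P/∂n| = 2.98×10⁻³ / (5.46×10⁻⁵ × 1.19) = 45.8 m/s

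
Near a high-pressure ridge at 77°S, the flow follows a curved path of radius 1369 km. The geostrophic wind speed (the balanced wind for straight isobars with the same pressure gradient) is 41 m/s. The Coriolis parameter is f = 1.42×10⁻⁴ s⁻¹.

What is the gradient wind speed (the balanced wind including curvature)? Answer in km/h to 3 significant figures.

Around a high, pressure-gradient force acts outward with centrifugal, so Coriolis balances both:
fV = (1/ρ)|∂P/∂n| + V²/R  →  V² − fR·V + fR·V_g = 0
With fR = 1.42×10⁻⁴ × 1369×10³ m = 194 m/s:
V = [fR − √((fR)² − 4 fR V_g)]/2 = [194 − √(194² − 4×194×41)]/2 = 58.8 m/s
Supergeostrophic (V > V_g = 41 m/s), as expected around a high.
Converting: 58.8 m/s × 3.6 = 212 km/h

212 km/h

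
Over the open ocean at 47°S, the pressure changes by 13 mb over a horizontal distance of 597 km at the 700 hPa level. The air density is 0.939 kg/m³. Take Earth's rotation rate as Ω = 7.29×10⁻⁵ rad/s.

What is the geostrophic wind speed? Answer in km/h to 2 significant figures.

78 km/h

Coriolis parameter at 47°S:
f = 2Ω sin φ = 2 × 7.29×10⁻⁵ × sin 47° = 1.07×10⁻⁴ s⁻¹
Pressure gradient: |∂P/∂n| = 1300 Pa / 597000 m = 2.18×10⁻³ Pa/m
Geostrophic balance (pressure-gradient force = Coriolis force):
V_g = (1/(fρ)) |∂P/∂n| = 2.18×10⁻³ / (1.07×10⁻⁴ × 0.939) = 21.7 m/s
Converting: 21.7 m/s × 3.6 = 78 km/h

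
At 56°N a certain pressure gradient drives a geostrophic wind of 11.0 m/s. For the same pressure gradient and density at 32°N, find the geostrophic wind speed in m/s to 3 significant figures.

17.2 m/s

With the same pressure gradient and density, V_g ∝ 1/f ∝ 1/sin φ.
V₂ = V₁ · sin φ₁ / sin φ₂ = 11.0 × sin 56° / sin 32°
V₂ = 11.0 × 0.8290/0.5299 = 17.2 m/s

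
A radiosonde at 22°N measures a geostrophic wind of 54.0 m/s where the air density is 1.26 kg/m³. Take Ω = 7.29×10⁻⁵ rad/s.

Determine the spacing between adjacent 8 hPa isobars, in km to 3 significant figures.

Coriolis parameter at 22°N:
f = 2Ω sin φ = 2 × 7.29×10⁻⁵ × sin 22° = 5.46×10⁻⁵ s⁻¹
Geostrophic balance rearranged: |∂P/∂n| = f ρ V_g
|∂P/∂n| = 5.46×10⁻⁵ × 1.26 × 54.0 = 3.72×10⁻³ Pa/m
Isobar spacing: Δn = ΔP/|∂P/∂n| = 800 Pa / 3.72×10⁻³ Pa/m = 215275 m ≈ 215 km

215 km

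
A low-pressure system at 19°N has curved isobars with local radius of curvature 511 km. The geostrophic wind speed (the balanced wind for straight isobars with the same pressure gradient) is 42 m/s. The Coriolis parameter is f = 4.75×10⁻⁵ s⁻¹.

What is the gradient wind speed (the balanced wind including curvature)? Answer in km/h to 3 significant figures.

79.3 km/h

Around a low, centrifugal force acts outward with Coriolis, so pressure-gradient force balances both:
(1/ρ)|∂P/∂n| = fV + V²/R  →  V² + fR·V − fR·V_g = 0
With fR = 4.75×10⁻⁵ × 511×10³ m = 24.3 m/s:
V = [−fR + √((fR)² + 4 fR V_g)]/2 = [−24.3 + √(24.3² + 4×24.3×42)]/2 = 22 m/s
Subgeostrophic (V < V_g = 42 m/s), as expected around a low.
Converting: 22 m/s × 3.6 = 79.3 km/h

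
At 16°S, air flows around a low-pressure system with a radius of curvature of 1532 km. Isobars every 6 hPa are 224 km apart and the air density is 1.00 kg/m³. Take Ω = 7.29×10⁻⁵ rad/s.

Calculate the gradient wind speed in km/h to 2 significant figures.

Coriolis parameter at 16°S:
f = 2Ω sin φ = 2 × 7.29×10⁻⁵ × sin 16° = 4.02×10⁻⁵ s⁻¹
Pressure gradient: |∂P/∂n| = 600 Pa / 224000 m = 2.68×10⁻³ Pa/m
Geostrophic speed: V_g = |∂P/∂n|/(fρ) = 2.68×10⁻³/(4.02×10⁻⁵ × 1.00) = 66.7 m/s
Around a low, centrifugal force acts outward with Coriolis, so pressure-gradient force balances both:
(1/ρ)|∂P/∂n| = fV + V²/R  →  V² + fR·V − fR·V_g = 0
With fR = 4.02×10⁻⁵ × 1532×10³ m = 61.6 m/s:
V = [−fR + √((fR)² + 4 fR V_g)]/2 = [−61.6 + √(61.6² + 4×61.6×66.7)]/2 = 40.3 m/s
Subgeostrophic (V < V_g = 66.7 m/s), as expected around a low.
Converting: 40.3 m/s × 3.6 = 150 km/h

150 km/h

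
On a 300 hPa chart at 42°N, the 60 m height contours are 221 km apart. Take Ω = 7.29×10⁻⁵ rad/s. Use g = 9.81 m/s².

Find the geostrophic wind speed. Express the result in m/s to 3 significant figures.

Coriolis parameter at 42°N:
f = 2Ω sin φ = 2 × 7.29×10⁻⁵ × sin 42° = 9.76×10⁻⁵ s⁻¹
Height gradient: |∂Z/∂n| = 60 m / 221000 m = 2.71×10⁻⁴
On a pressure surface, geostrophic balance gives V_g = (g/f)|∂Z/∂n|:
V_g = 9.81 × 2.71×10⁻⁴ / 9.76×10⁻⁵ = 27.3 m/s

27.3 m/s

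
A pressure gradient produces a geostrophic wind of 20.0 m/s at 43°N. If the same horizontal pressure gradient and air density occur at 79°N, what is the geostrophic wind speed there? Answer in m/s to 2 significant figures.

14 m/s

With the same pressure gradient and density, V_g ∝ 1/f ∝ 1/sin φ.
V₂ = V₁ · sin φ₁ / sin φ₂ = 20.0 × sin 43° / sin 79°
V₂ = 20.0 × 0.6820/0.9816 = 14 m/s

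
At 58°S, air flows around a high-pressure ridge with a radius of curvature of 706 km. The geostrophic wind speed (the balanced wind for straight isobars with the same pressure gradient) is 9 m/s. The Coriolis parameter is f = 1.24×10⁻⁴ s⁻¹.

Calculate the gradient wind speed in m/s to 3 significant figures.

Around a high, pressure-gradient force acts outward with centrifugal, so Coriolis balances both:
fV = (1/ρ)|∂P/∂n| + V²/R  →  V² − fR·V + fR·V_g = 0
With fR = 1.24×10⁻⁴ × 706×10³ m = 87.5 m/s:
V = [fR − √((fR)² − 4 fR V_g)]/2 = [87.5 − √(87.5² − 4×87.5×9)]/2 = 10.2 m/s
Supergeostrophic (V > V_g = 9 m/s), as expected around a high.

10.2 m/s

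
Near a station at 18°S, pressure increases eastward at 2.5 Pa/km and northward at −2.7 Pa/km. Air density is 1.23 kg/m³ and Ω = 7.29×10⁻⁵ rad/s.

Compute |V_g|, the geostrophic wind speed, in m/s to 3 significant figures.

Coriolis parameter at 18°S:
f = 2Ω sin φ = 2 × 7.29×10⁻⁵ × sin 18° = 4.51×10⁻⁵ s⁻¹
In the Southern Hemisphere f is negative: f = −4.51×10⁻⁵ s⁻¹.
Component geostrophic relations (x east, y north):
u_g = −(1/(fρ)) ∂P/∂y,  v_g = (1/(fρ)) ∂P/∂x
u_g = −(−2.7×10⁻³)/(−4.51×10⁻⁵ × 1.23) = −48.7 m/s;  v_g = (2.5×10⁻³)/(−4.51×10⁻⁵ × 1.23) = −45.1 m/s
|V_g| = √(u_g² + v_g²) = 66.4 m/s

66.4 m/s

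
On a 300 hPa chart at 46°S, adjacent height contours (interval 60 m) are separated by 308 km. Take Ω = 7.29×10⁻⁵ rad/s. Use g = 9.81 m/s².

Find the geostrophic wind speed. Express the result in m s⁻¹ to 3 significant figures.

18.2 m s⁻¹

Coriolis parameter at 46°S:
f = 2Ω sin φ = 2 × 7.29×10⁻⁵ × sin 46° = 1.05×10⁻⁴ s⁻¹
Height gradient: |∂Z/∂n| = 60 m / 308000 m = 1.95×10⁻⁴
On a pressure surface, geostrophic balance gives V_g = (g/f)|∂Z/∂n|:
V_g = 9.81 × 1.95×10⁻⁴ / 1.05×10⁻⁴ = 18.2 m/s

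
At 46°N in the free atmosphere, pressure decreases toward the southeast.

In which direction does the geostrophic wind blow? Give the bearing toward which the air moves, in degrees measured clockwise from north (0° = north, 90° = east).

The pressure-gradient force points toward the southeast (bearing 135°).
Geostrophic balance: in the Northern Hemisphere the Coriolis force deflects motion to the right, so the geostrophic wind blows 90° to the right of the pressure-gradient force (low pressure on the left).
Rotating 135° by 90° clockwise gives 225° — the wind blows toward the southwest.

225°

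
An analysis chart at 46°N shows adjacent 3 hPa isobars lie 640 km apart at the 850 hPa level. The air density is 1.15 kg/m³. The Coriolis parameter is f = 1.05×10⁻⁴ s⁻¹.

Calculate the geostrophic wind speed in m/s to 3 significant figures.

3.88 m/s

Pressure gradient: |∂P/∂n| = 300 Pa / 640000 m = 4.69×10⁻⁴ Pa/m
Geostrophic balance (pressure-gradient force = Coriolis force):
V_g = (1/(fρ)) |∂P/∂n| = 4.69×10⁻⁴ / (1.05×10⁻⁴ × 1.15) = 3.88 m/s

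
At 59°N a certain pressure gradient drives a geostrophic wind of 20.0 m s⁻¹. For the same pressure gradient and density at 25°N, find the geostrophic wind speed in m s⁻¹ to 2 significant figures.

With the same pressure gradient and density, V_g ∝ 1/f ∝ 1/sin φ.
V₂ = V₁ · sin φ₁ / sin φ₂ = 20.0 × sin 59° / sin 25°
V₂ = 20.0 × 0.8572/0.4226 = 41 m s⁻¹

41 m s⁻¹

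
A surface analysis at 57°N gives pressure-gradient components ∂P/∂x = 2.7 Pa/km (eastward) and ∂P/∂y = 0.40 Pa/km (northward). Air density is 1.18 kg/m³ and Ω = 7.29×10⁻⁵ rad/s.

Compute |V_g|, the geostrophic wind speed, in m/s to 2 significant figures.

19 m/s

Coriolis parameter at 57°N:
f = 2Ω sin φ = 2 × 7.29×10⁻⁵ × sin 57° = 1.22×10⁻⁴ s⁻¹
Component geostrophic relations (x east, y north):
u_g = −(1/(fρ)) ∂P/∂y,  v_g = (1/(fρ)) ∂P/∂x
u_g = −(0.40×10⁻³)/(1.22×10⁻⁴ × 1.18) = −2.77 m/s;  v_g = (2.7×10⁻³)/(1.22×10⁻⁴ × 1.18) = 18.7 m/s
|V_g| = √(u_g² + v_g²) = 18.9 m/s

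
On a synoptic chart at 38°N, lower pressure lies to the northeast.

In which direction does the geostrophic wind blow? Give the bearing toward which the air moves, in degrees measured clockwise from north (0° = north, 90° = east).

135°

The pressure-gradient force points toward the northeast (bearing 045°).
Geostrophic balance: in the Northern Hemisphere the Coriolis force deflects motion to the right, so the geostrophic wind blows 90° to the right of the pressure-gradient force (low pressure on the left).
Rotating 045° by 90° clockwise gives 135° — the wind blows toward the southeast.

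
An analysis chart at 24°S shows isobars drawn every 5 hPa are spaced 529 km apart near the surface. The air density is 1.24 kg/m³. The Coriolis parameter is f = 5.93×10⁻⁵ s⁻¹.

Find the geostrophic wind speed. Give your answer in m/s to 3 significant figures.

12.9 m/s

Pressure gradient: |∂P/∂n| = 500 Pa / 529000 m = 9.45×10⁻⁴ Pa/m
Geostrophic balance (pressure-gradient force = Coriolis force):
V_g = (1/(fρ)) |∂P/∂n| = 9.45×10⁻⁴ / (5.93×10⁻⁵ × 1.24) = 12.9 m/s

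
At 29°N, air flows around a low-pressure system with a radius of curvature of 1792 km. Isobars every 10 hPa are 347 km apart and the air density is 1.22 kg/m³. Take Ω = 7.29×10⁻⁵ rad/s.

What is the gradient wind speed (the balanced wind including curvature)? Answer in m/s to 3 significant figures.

Coriolis parameter at 29°N:
f = 2Ω sin φ = 2 × 7.29×10⁻⁵ × sin 29° = 7.07×10⁻⁵ s⁻¹
Pressure gradient: |∂P/∂n| = 1000 Pa / 347000 m = 2.88×10⁻³ Pa/m
Geostrophic speed: V_g = |∂P/∂n|/(fρ) = 2.88×10⁻³/(7.07×10⁻⁵ × 1.22) = 33.4 m/s
Around a low, centrifugal force acts outward with Coriolis, so pressure-gradient force balances both:
(1/ρ)|∂P/∂n| = fV + V²/R  →  V² + fR·V − fR·V_g = 0
With fR = 7.07×10⁻⁵ × 1792×10³ m = 127 m/s:
V = [−fR + √((fR)² + 4 fR V_g)]/2 = [−127 + √(127² + 4×127×33.4)]/2 = 27.5 m/s
Subgeostrophic (V < V_g = 33.4 m/s), as expected around a low.

27.5 m/s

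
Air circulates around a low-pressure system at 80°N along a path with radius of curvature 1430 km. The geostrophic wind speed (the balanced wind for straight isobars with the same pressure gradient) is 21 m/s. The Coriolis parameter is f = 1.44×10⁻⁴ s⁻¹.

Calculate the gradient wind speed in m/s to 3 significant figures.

Around a low, centrifugal force acts outward with Coriolis, so pressure-gradient force balances both:
(1/ρ)|∂P/∂n| = fV + V²/R  →  V² + fR·V − fR·V_g = 0
With fR = 1.44×10⁻⁴ × 1430×10³ m = 206 m/s:
V = [−fR + √((fR)² + 4 fR V_g)]/2 = [−206 + √(206² + 4×206×21)]/2 = 19.2 m/s
Subgeostrophic (V < V_g = 21 m/s), as expected around a low.

19.2 m/s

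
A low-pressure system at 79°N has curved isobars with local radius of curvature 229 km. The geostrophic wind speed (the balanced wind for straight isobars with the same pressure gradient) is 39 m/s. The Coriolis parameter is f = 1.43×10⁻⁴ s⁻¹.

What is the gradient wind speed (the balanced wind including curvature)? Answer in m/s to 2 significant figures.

Around a low, centrifugal force acts outward with Coriolis, so pressure-gradient force balances both:
(1/ρ)|∂P/∂n| = fV + V²/R  →  V² + fR·V − fR·V_g = 0
With fR = 1.43×10⁻⁴ × 229×10³ m = 32.7 m/s:
V = [−fR + √((fR)² + 4 fR V_g)]/2 = [−32.7 + √(32.7² + 4×32.7×39)]/2 = 22.9 m/s
Subgeostrophic (V < V_g = 39 m/s), as expected around a low.

23 m/s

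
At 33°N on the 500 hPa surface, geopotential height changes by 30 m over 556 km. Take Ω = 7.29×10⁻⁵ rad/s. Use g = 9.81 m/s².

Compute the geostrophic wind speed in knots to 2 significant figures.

13 knots

Coriolis parameter at 33°N:
f = 2Ω sin φ = 2 × 7.29×10⁻⁵ × sin 33° = 7.94×10⁻⁵ s⁻¹
Height gradient: |∂Z/∂n| = 30 m / 556000 m = 5.40×10⁻⁵
On a pressure surface, geostrophic balance gives V_g = (g/f)|∂Z/∂n|:
V_g = 9.81 × 5.40×10⁻⁵ / 7.94×10⁻⁵ = 6.67 m/s
Converting: 6.67 m/s × 1.944 = 13 knots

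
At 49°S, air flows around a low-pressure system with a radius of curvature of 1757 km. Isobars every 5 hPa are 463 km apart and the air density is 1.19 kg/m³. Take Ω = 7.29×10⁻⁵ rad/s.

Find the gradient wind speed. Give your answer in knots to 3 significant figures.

15.4 knots

Coriolis parameter at 49°S:
f = 2Ω sin φ = 2 × 7.29×10⁻⁵ × sin 49° = 1.10×10⁻⁴ s⁻¹
Pressure gradient: |∂P/∂n| = 500 Pa / 463000 m = 1.08×10⁻³ Pa/m
Geostrophic speed: V_g = |∂P/∂n|/(fρ) = 1.08×10⁻³/(1.10×10⁻⁴ × 1.19) = 8.25 m/s
Around a low, centrifugal force acts outward with Coriolis, so pressure-gradient force balances both:
(1/ρ)|∂P/∂n| = fV + V²/R  →  V² + fR·V − fR·V_g = 0
With fR = 1.10×10⁻⁴ × 1757×10³ m = 193 m/s:
V = [−fR + √((fR)² + 4 fR V_g)]/2 = [−193 + √(193² + 4×193×8.25)]/2 = 7.92 m/s
Subgeostrophic (V < V_g = 8.25 m/s), as expected around a low.
Converting: 7.92 m/s × 1.944 = 15.4 knots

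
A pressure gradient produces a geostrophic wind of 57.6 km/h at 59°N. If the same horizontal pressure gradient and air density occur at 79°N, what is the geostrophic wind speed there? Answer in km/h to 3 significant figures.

50.3 km/h

With the same pressure gradient and density, V_g ∝ 1/f ∝ 1/sin φ.
V₂ = V₁ · sin φ₁ / sin φ₂ = 57.6 × sin 59° / sin 79°
V₂ = 57.6 × 0.8572/0.9816 = 50.3 km/h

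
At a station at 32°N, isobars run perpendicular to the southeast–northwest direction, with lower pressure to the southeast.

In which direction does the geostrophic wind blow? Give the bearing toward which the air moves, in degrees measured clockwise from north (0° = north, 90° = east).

225°

The pressure-gradient force points toward the southeast (bearing 135°).
Geostrophic balance: in the Northern Hemisphere the Coriolis force deflects motion to the right, so the geostrophic wind blows 90° to the right of the pressure-gradient force (low pressure on the left).
Rotating 135° by 90° clockwise gives 225° — the wind blows toward the southwest.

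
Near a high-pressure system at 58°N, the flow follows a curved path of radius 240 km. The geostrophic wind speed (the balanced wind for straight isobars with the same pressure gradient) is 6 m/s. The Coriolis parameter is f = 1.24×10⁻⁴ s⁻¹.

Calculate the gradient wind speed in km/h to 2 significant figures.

30 km/h

Around a high, pressure-gradient force acts outward with centrifugal, so Coriolis balances both:
fV = (1/ρ)|∂P/∂n| + V²/R  →  V² − fR·V + fR·V_g = 0
With fR = 1.24×10⁻⁴ × 240×10³ m = 29.8 m/s:
V = [fR − √((fR)² − 4 fR V_g)]/2 = [29.8 − √(29.8² − 4×29.8×6)]/2 = 8.33 m/s
Supergeostrophic (V > V_g = 6 m/s), as expected around a high.
Converting: 8.33 m/s × 3.6 = 30 km/h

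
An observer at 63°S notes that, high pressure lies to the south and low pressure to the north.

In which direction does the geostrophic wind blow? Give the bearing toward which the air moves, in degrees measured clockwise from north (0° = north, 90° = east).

270°

The pressure-gradient force points toward the north (bearing 000°).
Geostrophic balance: in the Southern Hemisphere the Coriolis force deflects motion to the left, so the geostrophic wind blows 90° to the left of the pressure-gradient force (low pressure on the right).
Rotating 000° by 90° counterclockwise gives 270° — the wind blows toward the west.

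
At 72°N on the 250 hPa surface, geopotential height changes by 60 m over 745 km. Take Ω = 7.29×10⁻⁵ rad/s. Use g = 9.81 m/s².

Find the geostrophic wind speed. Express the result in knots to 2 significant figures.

11 knots

Coriolis parameter at 72°N:
f = 2Ω sin φ = 2 × 7.29×10⁻⁵ × sin 72° = 1.39×10⁻⁴ s⁻¹
Height gradient: |∂Z/∂n| = 60 m / 745000 m = 8.05×10⁻⁵
On a pressure surface, geostrophic balance gives V_g = (g/f)|∂Z/∂n|:
V_g = 9.81 × 8.05×10⁻⁵ / 1.39×10⁻⁴ = 5.70 m/s
Converting: 5.70 m/s × 1.944 = 11 knots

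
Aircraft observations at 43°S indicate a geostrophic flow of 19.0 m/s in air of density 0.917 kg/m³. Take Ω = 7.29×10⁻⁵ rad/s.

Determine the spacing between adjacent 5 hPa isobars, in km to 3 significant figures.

Coriolis parameter at 43°S:
f = 2Ω sin φ = 2 × 7.29×10⁻⁵ × sin 43° = 9.94×10⁻⁵ s⁻¹
Geostrophic balance rearranged: |∂P/∂n| = f ρ V_g
|∂P/∂n| = 9.94×10⁻⁵ × 0.917 × 19.0 = 1.73×10⁻³ Pa/m
Isobar spacing: Δn = ΔP/|∂P/∂n| = 500 Pa / 1.73×10⁻³ Pa/m = 288607 m ≈ 289 km

289 km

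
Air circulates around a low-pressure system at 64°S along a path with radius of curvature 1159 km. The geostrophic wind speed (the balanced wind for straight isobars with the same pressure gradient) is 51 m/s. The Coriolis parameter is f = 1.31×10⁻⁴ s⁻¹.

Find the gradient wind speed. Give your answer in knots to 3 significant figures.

78.3 knots

Around a low, centrifugal force acts outward with Coriolis, so pressure-gradient force balances both:
(1/ρ)|∂P/∂n| = fV + V²/R  →  V² + fR·V − fR·V_g = 0
With fR = 1.31×10⁻⁴ × 1159×10³ m = 152 m/s:
V = [−fR + √((fR)² + 4 fR V_g)]/2 = [−152 + √(152² + 4×152×51)]/2 = 40.3 m/s
Subgeostrophic (V < V_g = 51 m/s), as expected around a low.
Converting: 40.3 m/s × 1.944 = 78.3 knots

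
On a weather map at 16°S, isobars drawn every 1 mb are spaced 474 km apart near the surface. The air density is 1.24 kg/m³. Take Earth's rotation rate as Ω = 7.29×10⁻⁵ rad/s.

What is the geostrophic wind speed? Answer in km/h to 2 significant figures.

15 km/h

Coriolis parameter at 16°S:
f = 2Ω sin φ = 2 × 7.29×10⁻⁵ × sin 16° = 4.02×10⁻⁵ s⁻¹
Pressure gradient: |∂P/∂n| = 100 Pa / 474000 m = 2.11×10⁻⁴ Pa/m
Geostrophic balance (pressure-gradient force = Coriolis force):
V_g = (1/(fρ)) |∂P/∂n| = 2.11×10⁻⁴ / (4.02×10⁻⁵ × 1.24) = 4.23 m/s
Converting: 4.23 m/s × 3.6 = 15 km/h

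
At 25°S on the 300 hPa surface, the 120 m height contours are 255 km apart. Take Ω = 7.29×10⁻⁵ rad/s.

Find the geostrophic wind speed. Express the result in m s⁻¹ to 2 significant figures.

75 m s⁻¹

Coriolis parameter at 25°S:
f = 2Ω sin φ = 2 × 7.29×10⁻⁵ × sin 25° = 6.16×10⁻⁵ s⁻¹
Height gradient: |∂Z/∂n| = 120 m / 255000 m = 4.71×10⁻⁴
On a pressure surface, geostrophic balance gives V_g = (g/f)|∂Z/∂n|:
V_g = 9.81 × 4.71×10⁻⁴ / 6.16×10⁻⁵ = 74.9 m/s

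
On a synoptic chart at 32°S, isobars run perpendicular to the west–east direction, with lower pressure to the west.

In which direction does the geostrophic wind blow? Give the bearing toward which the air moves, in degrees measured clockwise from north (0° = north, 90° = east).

180°

The pressure-gradient force points toward the west (bearing 270°).
Geostrophic balance: in the Southern Hemisphere the Coriolis force deflects motion to the left, so the geostrophic wind blows 90° to the left of the pressure-gradient force (low pressure on the right).
Rotating 270° by 90° counterclockwise gives 180° — the wind blows toward the south.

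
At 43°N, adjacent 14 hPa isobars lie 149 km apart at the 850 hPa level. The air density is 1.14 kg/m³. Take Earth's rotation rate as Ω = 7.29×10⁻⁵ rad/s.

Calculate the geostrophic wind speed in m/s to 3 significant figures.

Coriolis parameter at 43°N:
f = 2Ω sin φ = 2 × 7.29×10⁻⁵ × sin 43° = 9.94×10⁻⁵ s⁻¹
Pressure gradient: |∂P/∂n| = 1400 Pa / 149000 m = 9.40×10⁻³ Pa/m
Geostrophic balance (pressure-gradient force = Coriolis force):
V_g = (1/(fρ)) |∂P/∂n| = 9.40×10⁻³ / (9.94×10⁻⁵ × 1.14) = 82.9 m/s

82.9 m/s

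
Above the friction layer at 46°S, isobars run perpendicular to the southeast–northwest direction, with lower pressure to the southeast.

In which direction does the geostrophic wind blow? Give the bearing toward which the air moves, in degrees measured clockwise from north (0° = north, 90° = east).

The pressure-gradient force points toward the southeast (bearing 135°).
Geostrophic balance: in the Southern Hemisphere the Coriolis force deflects motion to the left, so the geostrophic wind blows 90° to the left of the pressure-gradient force (low pressure on the right).
Rotating 135° by 90° counterclockwise gives 045° — the wind blows toward the northeast.

045°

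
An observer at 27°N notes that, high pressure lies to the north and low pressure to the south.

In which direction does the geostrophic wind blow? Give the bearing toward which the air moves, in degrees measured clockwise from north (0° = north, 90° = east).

The pressure-gradient force points toward the south (bearing 180°).
Geostrophic balance: in the Northern Hemisphere the Coriolis force deflects motion to the right, so the geostrophic wind blows 90° to the right of the pressure-gradient force (low pressure on the left).
Rotating 180° by 90° clockwise gives 270° — the wind blows toward the west.

270°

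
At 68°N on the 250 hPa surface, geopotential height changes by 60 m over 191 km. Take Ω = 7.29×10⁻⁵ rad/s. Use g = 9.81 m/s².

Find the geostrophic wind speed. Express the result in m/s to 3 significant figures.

22.8 m/s

Coriolis parameter at 68°N:
f = 2Ω sin φ = 2 × 7.29×10⁻⁵ × sin 68° = 1.35×10⁻⁴ s⁻¹
Height gradient: |∂Z/∂n| = 60 m / 191000 m = 3.14×10⁻⁴
On a pressure surface, geostrophic balance gives V_g = (g/f)|∂Z/∂n|:
V_g = 9.81 × 3.14×10⁻⁴ / 1.35×10⁻⁴ = 22.8 m/s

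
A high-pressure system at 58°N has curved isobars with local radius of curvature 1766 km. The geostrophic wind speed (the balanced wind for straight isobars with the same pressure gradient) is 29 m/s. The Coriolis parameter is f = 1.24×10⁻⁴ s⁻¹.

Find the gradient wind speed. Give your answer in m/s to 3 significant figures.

34.4 m/s

Around a high, pressure-gradient force acts outward with centrifugal, so Coriolis balances both:
fV = (1/ρ)|∂P/∂n| + V²/R  →  V² − fR·V + fR·V_g = 0
With fR = 1.24×10⁻⁴ × 1766×10³ m = 219 m/s:
V = [fR − √((fR)² − 4 fR V_g)]/2 = [219 − √(219² − 4×219×29)]/2 = 34.4 m/s
Supergeostrophic (V > V_g = 29 m/s), as expected around a high.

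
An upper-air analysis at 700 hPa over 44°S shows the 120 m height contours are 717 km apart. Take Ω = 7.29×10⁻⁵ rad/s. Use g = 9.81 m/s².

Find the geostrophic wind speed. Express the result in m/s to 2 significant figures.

Coriolis parameter at 44°S:
f = 2Ω sin φ = 2 × 7.29×10⁻⁵ × sin 44° = 1.01×10⁻⁴ s⁻¹
Height gradient: |∂Z/∂n| = 120 m / 717000 m = 1.67×10⁻⁴
On a pressure surface, geostrophic balance gives V_g = (g/f)|∂Z/∂n|:
V_g = 9.81 × 1.67×10⁻⁴ / 1.01×10⁻⁴ = 16.2 m/s

16 m/s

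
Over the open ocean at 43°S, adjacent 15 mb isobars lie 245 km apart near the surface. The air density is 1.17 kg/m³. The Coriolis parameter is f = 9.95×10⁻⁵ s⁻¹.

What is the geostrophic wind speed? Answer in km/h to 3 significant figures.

189 km/h

Pressure gradient: |∂P/∂n| = 1500 Pa / 245000 m = 6.12×10⁻³ Pa/m
Geostrophic balance (pressure-gradient force = Coriolis force):
V_g = (1/(fρ)) |∂P/∂n| = 6.12×10⁻³ / (9.95×10⁻⁵ × 1.17) = 52.6 m/s
Converting: 52.6 m/s × 3.6 = 189 km/h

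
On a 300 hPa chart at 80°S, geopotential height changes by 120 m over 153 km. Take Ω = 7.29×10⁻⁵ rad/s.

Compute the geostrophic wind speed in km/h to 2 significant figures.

190 km/h

Coriolis parameter at 80°S:
f = 2Ω sin φ = 2 × 7.29×10⁻⁵ × sin 80° = 1.44×10⁻⁴ s⁻¹
Height gradient: |∂Z/∂n| = 120 m / 153000 m = 7.84×10⁻⁴
On a pressure surface, geostrophic balance gives V_g = (g/f)|∂Z/∂n|:
V_g = 9.81 × 7.84×10⁻⁴ / 1.44×10⁻⁴ = 53.6 m/s
Converting: 53.6 m/s × 3.6 = 190 km/h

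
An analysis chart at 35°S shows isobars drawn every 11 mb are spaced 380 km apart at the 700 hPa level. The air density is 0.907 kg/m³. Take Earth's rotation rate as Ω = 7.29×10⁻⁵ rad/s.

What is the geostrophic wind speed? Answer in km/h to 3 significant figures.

137 km/h

Coriolis parameter at 35°S:
f = 2Ω sin φ = 2 × 7.29×10⁻⁵ × sin 35° = 8.36×10⁻⁵ s⁻¹
Pressure gradient: |∂P/∂n| = 1100 Pa / 380000 m = 2.89×10⁻³ Pa/m
Geostrophic balance (pressure-gradient force = Coriolis force):
V_g = (1/(fρ)) |∂P/∂n| = 2.89×10⁻³ / (8.36×10⁻⁵ × 0.907) = 38.2 m/s
Converting: 38.2 m/s × 3.6 = 137 km/h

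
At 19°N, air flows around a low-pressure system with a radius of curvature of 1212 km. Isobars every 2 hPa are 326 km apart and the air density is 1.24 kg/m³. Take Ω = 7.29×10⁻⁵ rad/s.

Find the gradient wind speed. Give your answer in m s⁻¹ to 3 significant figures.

Coriolis parameter at 19°N:
f = 2Ω sin φ = 2 × 7.29×10⁻⁵ × sin 19° = 4.75×10⁻⁵ s⁻¹
Pressure gradient: |∂P/∂n| = 200 Pa / 326000 m = 6.13×10⁻⁴ Pa/m
Geostrophic speed: V_g = |∂P/∂n|/(fρ) = 6.13×10⁻⁴/(4.75×10⁻⁵ × 1.24) = 10.4 m/s
Around a low, centrifugal force acts outward with Coriolis, so pressure-gradient force balances both:
(1/ρ)|∂P/∂n| = fV + V²/R  →  V² + fR·V − fR·V_g = 0
With fR = 4.75×10⁻⁵ × 1212×10³ m = 57.5 m/s:
V = [−fR + √((fR)² + 4 fR V_g)]/2 = [−57.5 + √(57.5² + 4×57.5×10.4)]/2 = 9.01 m/s
Subgeostrophic (V < V_g = 10.4 m/s), as expected around a low.

9.01 m s⁻¹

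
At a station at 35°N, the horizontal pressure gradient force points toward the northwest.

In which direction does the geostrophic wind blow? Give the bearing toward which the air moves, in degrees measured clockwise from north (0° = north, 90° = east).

The pressure-gradient force points toward the northwest (bearing 315°).
Geostrophic balance: in the Northern Hemisphere the Coriolis force deflects motion to the right, so the geostrophic wind blows 90° to the right of the pressure-gradient force (low pressure on the left).
Rotating 315° by 90° clockwise gives 045° — the wind blows toward the northeast.

045°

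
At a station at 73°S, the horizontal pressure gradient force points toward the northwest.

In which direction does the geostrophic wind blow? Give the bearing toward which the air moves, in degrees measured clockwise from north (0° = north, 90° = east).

225°

The pressure-gradient force points toward the northwest (bearing 315°).
Geostrophic balance: in the Southern Hemisphere the Coriolis force deflects motion to the left, so the geostrophic wind blows 90° to the left of the pressure-gradient force (low pressure on the right).
Rotating 315° by 90° counterclockwise gives 225° — the wind blows toward the southwest.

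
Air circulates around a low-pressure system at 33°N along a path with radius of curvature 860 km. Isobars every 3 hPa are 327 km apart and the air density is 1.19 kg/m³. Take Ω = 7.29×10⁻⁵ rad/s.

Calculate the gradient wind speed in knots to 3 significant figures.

16.8 knots

Coriolis parameter at 33°N:
f = 2Ω sin φ = 2 × 7.29×10⁻⁵ × sin 33° = 7.94×10⁻⁵ s⁻¹
Pressure gradient: |∂P/∂n| = 300 Pa / 327000 m = 9.17×10⁻⁴ Pa/m
Geostrophic speed: V_g = |∂P/∂n|/(fρ) = 9.17×10⁻⁴/(7.94×10⁻⁵ × 1.19) = 9.71 m/s
Around a low, centrifugal force acts outward with Coriolis, so pressure-gradient force balances both:
(1/ρ)|∂P/∂n| = fV + V²/R  →  V² + fR·V − fR·V_g = 0
With fR = 7.94×10⁻⁵ × 860×10³ m = 68.3 m/s:
V = [−fR + √((fR)² + 4 fR V_g)]/2 = [−68.3 + √(68.3² + 4×68.3×9.71)]/2 = 8.62 m/s
Subgeostrophic (V < V_g = 9.71 m/s), as expected around a low.
Converting: 8.62 m/s × 1.944 = 16.8 knots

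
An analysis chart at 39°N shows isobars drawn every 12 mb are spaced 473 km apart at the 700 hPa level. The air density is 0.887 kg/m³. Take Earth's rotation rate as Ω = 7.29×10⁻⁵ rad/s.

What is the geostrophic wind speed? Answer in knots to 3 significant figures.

60.6 knots

Coriolis parameter at 39°N:
f = 2Ω sin φ = 2 × 7.29×10⁻⁵ × sin 39° = 9.18×10⁻⁵ s⁻¹
Pressure gradient: |∂P/∂n| = 1200 Pa / 473000 m = 2.54×10⁻³ Pa/m
Geostrophic balance (pressure-gradient force = Coriolis force):
V_g = (1/(fρ)) |∂P/∂n| = 2.54×10⁻³ / (9.18×10⁻⁵ × 0.887) = 31.2 m/s
Converting: 31.2 m/s × 1.944 = 60.6 knots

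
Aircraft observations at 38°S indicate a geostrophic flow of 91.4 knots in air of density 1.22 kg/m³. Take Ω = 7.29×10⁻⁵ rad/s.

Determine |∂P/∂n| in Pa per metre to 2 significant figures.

5.1×10⁻³ Pa/m

Coriolis parameter at 38°S:
f = 2Ω sin φ = 2 × 7.29×10⁻⁵ × sin 38° = 8.98×10⁻⁵ s⁻¹
Wind speed in SI: 91.4 knots = 47.0 m/s
Geostrophic balance rearranged: |∂P/∂n| = f ρ V_g
|∂P/∂n| = 8.98×10⁻⁵ × 1.22 × 47.0 = 5.15×10⁻³ Pa/m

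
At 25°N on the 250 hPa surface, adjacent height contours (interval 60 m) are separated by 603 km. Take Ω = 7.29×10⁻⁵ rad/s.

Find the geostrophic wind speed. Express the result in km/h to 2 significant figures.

57 km/h

Coriolis parameter at 25°N:
f = 2Ω sin φ = 2 × 7.29×10⁻⁵ × sin 25° = 6.16×10⁻⁵ s⁻¹
Height gradient: |∂Z/∂n| = 60 m / 603000 m = 9.95×10⁻⁵
On a pressure surface, geostrophic balance gives V_g = (g/f)|∂Z/∂n|:
V_g = 9.81 × 9.95×10⁻⁵ / 6.16×10⁻⁵ = 15.8 m/s
Converting: 15.8 m/s × 3.6 = 57 km/h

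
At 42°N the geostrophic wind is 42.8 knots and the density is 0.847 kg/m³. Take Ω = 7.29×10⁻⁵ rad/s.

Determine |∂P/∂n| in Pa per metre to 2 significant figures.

Coriolis parameter at 42°N:
f = 2Ω sin φ = 2 × 7.29×10⁻⁵ × sin 42° = 9.76×10⁻⁵ s⁻¹
Wind speed in SI: 42.8 knots = 22.0 m/s
Geostrophic balance rearranged: |∂P/∂n| = f ρ V_g
|∂P/∂n| = 9.76×10⁻⁵ × 0.847 × 22.0 = 1.82×10⁻³ Pa/m

1.8×10⁻³ Pa/m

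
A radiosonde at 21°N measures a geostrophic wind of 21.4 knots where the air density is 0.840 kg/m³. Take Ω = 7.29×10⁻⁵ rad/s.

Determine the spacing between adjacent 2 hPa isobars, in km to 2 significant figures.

410 km

Coriolis parameter at 21°N:
f = 2Ω sin φ = 2 × 7.29×10⁻⁵ × sin 21° = 5.23×10⁻⁵ s⁻¹
Wind speed in SI: 21.4 knots = 11.0 m/s
Geostrophic balance rearranged: |∂P/∂n| = f ρ V_g
|∂P/∂n| = 5.23×10⁻⁵ × 0.840 × 11.0 = 4.83×10⁻⁴ Pa/m
Isobar spacing: Δn = ΔP/|∂P/∂n| = 200 Pa / 4.83×10⁻⁴ Pa/m = 413916 m ≈ 410 km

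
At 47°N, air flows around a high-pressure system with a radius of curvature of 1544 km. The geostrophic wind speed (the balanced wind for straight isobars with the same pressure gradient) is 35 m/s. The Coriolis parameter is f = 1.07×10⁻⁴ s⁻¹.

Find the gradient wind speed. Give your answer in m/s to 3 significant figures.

50.3 m/s

Around a high, pressure-gradient force acts outward with centrifugal, so Coriolis balances both:
fV = (1/ρ)|∂P/∂n| + V²/R  →  V² − fR·V + fR·V_g = 0
With fR = 1.07×10⁻⁴ × 1544×10³ m = 165 m/s:
V = [fR − √((fR)² − 4 fR V_g)]/2 = [165 − √(165² − 4×165×35)]/2 = 50.3 m/s
Supergeostrophic (V > V_g = 35 m/s), as expected around a high.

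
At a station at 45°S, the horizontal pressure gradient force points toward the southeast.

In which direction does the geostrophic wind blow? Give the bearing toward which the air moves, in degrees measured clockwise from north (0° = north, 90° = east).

045°

The pressure-gradient force points toward the southeast (bearing 135°).
Geostrophic balance: in the Southern Hemisphere the Coriolis force deflects motion to the left, so the geostrophic wind blows 90° to the left of the pressure-gradient force (low pressure on the right).
Rotating 135° by 90° counterclockwise gives 045° — the wind blows toward the northeast.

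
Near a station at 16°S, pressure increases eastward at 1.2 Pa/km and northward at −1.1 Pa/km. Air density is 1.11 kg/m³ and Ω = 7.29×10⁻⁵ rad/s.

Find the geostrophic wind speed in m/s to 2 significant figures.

36 m/s

Coriolis parameter at 16°S:
f = 2Ω sin φ = 2 × 7.29×10⁻⁵ × sin 16° = 4.02×10⁻⁵ s⁻¹
In the Southern Hemisphere f is negative: f = −4.02×10⁻⁵ s⁻¹.
Component geostrophic relations (x east, y north):
u_g = −(1/(fρ)) ∂P/∂y,  v_g = (1/(fρ)) ∂P/∂x
u_g = −(−1.1×10⁻³)/(−4.02×10⁻⁵ × 1.11) = −24.7 m/s;  v_g = (1.2×10⁻³)/(−4.02×10⁻⁵ × 1.11) = −26.9 m/s
|V_g| = √(u_g² + v_g²) = 36.5 m/s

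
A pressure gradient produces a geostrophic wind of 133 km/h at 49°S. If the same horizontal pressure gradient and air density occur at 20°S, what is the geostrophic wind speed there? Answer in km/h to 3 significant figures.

With the same pressure gradient and density, V_g ∝ 1/f ∝ 1/sin φ.
V₂ = V₁ · sin φ₁ / sin φ₂ = 133 × sin 49° / sin 20°
V₂ = 133 × 0.7547/0.3420 = 293 km/h

293 km/h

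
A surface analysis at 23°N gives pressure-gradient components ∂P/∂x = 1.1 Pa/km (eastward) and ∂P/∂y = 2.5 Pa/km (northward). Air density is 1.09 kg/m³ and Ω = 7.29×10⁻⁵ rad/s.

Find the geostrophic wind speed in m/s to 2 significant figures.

Coriolis parameter at 23°N:
f = 2Ω sin φ = 2 × 7.29×10⁻⁵ × sin 23° = 5.70×10⁻⁵ s⁻¹
Component geostrophic relations (x east, y north):
u_g = −(1/(fρ)) ∂P/∂y,  v_g = (1/(fρ)) ∂P/∂x
u_g = −(2.5×10⁻³)/(5.70×10⁻⁵ × 1.09) = −40.3 m/s;  v_g = (1.1×10⁻³)/(5.70×10⁻⁵ × 1.09) = 17.7 m/s
|V_g| = √(u_g² + v_g²) = 44.0 m/s

44 m/s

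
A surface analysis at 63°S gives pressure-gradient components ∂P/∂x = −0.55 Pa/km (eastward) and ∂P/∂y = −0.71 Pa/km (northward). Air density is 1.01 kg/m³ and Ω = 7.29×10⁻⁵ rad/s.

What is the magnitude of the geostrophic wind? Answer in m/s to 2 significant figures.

6.8 m/s

Coriolis parameter at 63°S:
f = 2Ω sin φ = 2 × 7.29×10⁻⁵ × sin 63° = 1.30×10⁻⁴ s⁻¹
In the Southern Hemisphere f is negative: f = −1.30×10⁻⁴ s⁻¹.
Component geostrophic relations (x east, y north):
u_g = −(1/(fρ)) ∂P/∂y,  v_g = (1/(fρ)) ∂P/∂x
u_g = −(−0.71×10⁻³)/(−1.30×10⁻⁴ × 1.01) = −5.41 m/s;  v_g = (−0.55×10⁻³)/(−1.30×10⁻⁴ × 1.01) = 4.19 m/s
|V_g| = √(u_g² + v_g²) = 6.84 m/s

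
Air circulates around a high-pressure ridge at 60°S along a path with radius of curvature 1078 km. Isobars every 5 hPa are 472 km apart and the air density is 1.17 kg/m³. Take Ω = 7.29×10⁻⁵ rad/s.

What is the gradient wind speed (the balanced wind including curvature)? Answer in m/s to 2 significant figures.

7.6 m/s

Coriolis parameter at 60°S:
f = 2Ω sin φ = 2 × 7.29×10⁻⁵ × sin 60° = 1.26×10⁻⁴ s⁻¹
Pressure gradient: |∂P/∂n| = 500 Pa / 472000 m = 1.06×10⁻³ Pa/m
Geostrophic speed: V_g = |∂P/∂n|/(fρ) = 1.06×10⁻³/(1.26×10⁻⁴ × 1.17) = 7.17 m/s
Around a high, pressure-gradient force acts outward with centrifugal, so Coriolis balances both:
fV = (1/ρ)|∂P/∂n| + V²/R  →  V² − fR·V + fR·V_g = 0
With fR = 1.26×10⁻⁴ × 1078×10³ m = 136 m/s:
V = [fR − √((fR)² − 4 fR V_g)]/2 = [136 − √(136² − 4×136×7.17)]/2 = 7.59 m/s
Supergeostrophic (V > V_g = 7.17 m/s), as expected around a high.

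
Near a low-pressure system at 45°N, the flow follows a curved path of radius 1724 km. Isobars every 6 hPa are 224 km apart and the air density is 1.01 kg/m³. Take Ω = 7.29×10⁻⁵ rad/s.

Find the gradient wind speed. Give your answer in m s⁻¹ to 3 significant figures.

Coriolis parameter at 45°N:
f = 2Ω sin φ = 2 × 7.29×10⁻⁵ × sin 45° = 1.03×10⁻⁴ s⁻¹
Pressure gradient: |∂P/∂n| = 600 Pa / 224000 m = 2.68×10⁻³ Pa/m
Geostrophic speed: V_g = |∂P/∂n|/(fρ) = 2.68×10⁻³/(1.03×10⁻⁴ × 1.01) = 25.7 m/s
Around a low, centrifugal force acts outward with Coriolis, so pressure-gradient force balances both:
(1/ρ)|∂P/∂n| = fV + V²/R  →  V² + fR·V − fR·V_g = 0
With fR = 1.03×10⁻⁴ × 1724×10³ m = 178 m/s:
V = [−fR + √((fR)² + 4 fR V_g)]/2 = [−178 + √(178² + 4×178×25.7)]/2 = 22.8 m/s
Subgeostrophic (V < V_g = 25.7 m/s), as expected around a low.

22.8 m s⁻¹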